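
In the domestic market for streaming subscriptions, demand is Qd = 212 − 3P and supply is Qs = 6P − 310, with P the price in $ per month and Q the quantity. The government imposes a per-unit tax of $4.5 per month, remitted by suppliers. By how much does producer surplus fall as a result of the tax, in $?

Producer surplus falls by $50.25.

Before the tax: set 212 − 3P = 6P − 310 → P* = $58, Q* = 38.
With the tax collected from suppliers, supply shifts: Qs = 6(P − 4.5) − 310.
New equilibrium: buyers pay $61, suppliers receive $56.5, Q = 29. (Wedge: Pb − Ps = 4.5.)
ΔPS is the trapezoid between Q = 29 and Q = 38 of height $1.5: ½ · (38 + 29) · 1.5 = $50.25.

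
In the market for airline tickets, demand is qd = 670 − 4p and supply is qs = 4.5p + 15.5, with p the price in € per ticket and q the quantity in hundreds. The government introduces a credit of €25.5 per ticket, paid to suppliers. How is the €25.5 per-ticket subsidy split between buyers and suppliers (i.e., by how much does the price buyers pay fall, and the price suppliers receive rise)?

Buyers gain €13.5 per ticket; suppliers gain €12 per ticket.

Before the subsidy: set 670 − 4p = 4.5p + 15.5 → p* = €77, q* = 362.
With a per-unit subsidy paid to suppliers, each receives p + 25.5 per unit sold, so supply becomes qs = 4.5(p + 25.5) + 15.5.
New equilibrium: buyers pay €63.5, suppliers receive €89, q = 416. (Wedge: pb − ps = −25.5.)
Gain to buyers: €13.5; to suppliers: €12. (They sum to €25.5.)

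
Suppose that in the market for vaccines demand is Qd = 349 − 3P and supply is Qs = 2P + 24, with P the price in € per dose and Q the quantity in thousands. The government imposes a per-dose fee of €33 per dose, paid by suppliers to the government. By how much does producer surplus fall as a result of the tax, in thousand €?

Without the tax, 349 − 3P = 2P + 24 gives 5P = 325, so P* = €65 and Q* = 154.
With the tax collected from suppliers, supply shifts: Qs = 2(P − 33) + 24.
Solving gives Q = 114.4 with consumers paying €78.2 and suppliers receiving €45.2 (the €33 wedge).
ΔPS is the trapezoid between Q = 114.4 and Q = 154 of height €19.8: ½ · (154 + 114.4) · 19.8 = €2657.16.

Producer surplus falls by €2657.16 thousand.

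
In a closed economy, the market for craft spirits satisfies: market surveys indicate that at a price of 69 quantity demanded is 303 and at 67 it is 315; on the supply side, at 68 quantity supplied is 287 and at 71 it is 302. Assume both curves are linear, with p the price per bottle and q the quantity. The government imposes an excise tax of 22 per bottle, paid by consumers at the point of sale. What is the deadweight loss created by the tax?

Demand slope: (315 − 303)/(67 − 69) = -6, so qd = 717 − 6p.
Supply slope: (302 − 287)/(71 − 68) = 5, so qs = 5p − 53.
Without the tax, 717 − 6p = 5p − 53 gives 11p = 770, so p* = 70 and q* = 297.
With the tax collected from consumers, demand (in seller-price terms) shifts: qd = 717 − 6(p + 22).
Solving gives q = 237 with consumers paying 80 and suppliers receiving 58 (the 22 wedge).
Quantity falls by |ΔQ| = |297 − 237| = 60.
DWL = ½ · t · |ΔQ| = ½ · 22 · 60 = 660.

Deadweight loss = 660.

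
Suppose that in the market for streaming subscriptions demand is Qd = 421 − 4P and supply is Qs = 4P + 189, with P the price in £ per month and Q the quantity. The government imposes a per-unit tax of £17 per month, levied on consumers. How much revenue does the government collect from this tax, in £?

Tax revenue = £4607.

Without the tax, 421 − 4P = 4P + 189 gives 8P = 232, so P* = £29 and Q* = 305.
With the tax collected from consumers, demand (in seller-price terms) shifts: Qd = 421 − 4(P + 17).
New equilibrium: consumers pay £37.5, suppliers receive £20.5, Q = 271. (Wedge: Pb − Ps = 17.)
Revenue = t · Q = 17 · 271 = £4607.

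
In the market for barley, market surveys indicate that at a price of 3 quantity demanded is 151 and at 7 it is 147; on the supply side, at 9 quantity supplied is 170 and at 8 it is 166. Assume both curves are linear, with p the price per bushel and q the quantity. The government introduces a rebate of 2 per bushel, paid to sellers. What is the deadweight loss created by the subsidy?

Deadweight loss = 1.6.

Demand slope: (147 − 151)/(7 − 3) = -1, so qd = 154 − p.
Supply slope: (166 − 170)/(8 − 9) = 4, so qs = 4p + 134.
Before the subsidy: set 154 − p = 4p + 134 → p* = 4, q* = 150.
With a per-unit subsidy paid to sellers, each receives p + 2 per unit sold, so supply becomes qs = 4(p + 2) + 134.
Solving gives q = 151.6 with consumers paying 2.4 and sellers receiving 4.4 (the 2 wedge).
Quantity rises by |ΔQ| = |150 − 151.6| = 1.6.
DWL = ½ · t · |ΔQ| = ½ · 2 · 1.6 = 1.6.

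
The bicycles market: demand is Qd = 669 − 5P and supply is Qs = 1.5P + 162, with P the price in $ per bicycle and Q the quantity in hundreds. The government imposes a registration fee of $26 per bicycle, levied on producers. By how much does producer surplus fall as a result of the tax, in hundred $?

Without the tax, 669 − 5P = 1.5P + 162 gives 6.5P = 507, so P* = $78 and Q* = 279.
With the tax collected from producers, supply shifts: Qs = 1.5(P − 26) + 162.
Solving gives Q = 249 with consumers paying $84 and producers receiving $58 (the $26 wedge).
ΔPS is the trapezoid between Q = 249 and Q = 279 of height $20: ½ · (279 + 249) · 20 = $5280.

Producer surplus falls by $5280 hundred.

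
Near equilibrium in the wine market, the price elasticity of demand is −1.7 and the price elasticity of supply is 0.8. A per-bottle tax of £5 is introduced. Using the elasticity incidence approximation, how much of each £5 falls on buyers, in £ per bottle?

Buyers bear ≈ £1.6 per bottle.

Incidence ratio: buyers' share ≈ εs / (εs + |εd|) = 0.8 / (0.8 + 1.7) = 0.32.
So buyers bear ≈ 0.32 × £5 = £1.6; producers bear £3.4.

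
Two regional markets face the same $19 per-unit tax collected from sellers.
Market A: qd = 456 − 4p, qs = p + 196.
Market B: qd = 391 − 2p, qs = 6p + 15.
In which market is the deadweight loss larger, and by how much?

Market A: pre-tax p* = $52, q* = 248; post-tax q = 232.8; deadweight loss = $144.4.
Market B: pre-tax p* = $47, q* = 297; post-tax q = 268.5; deadweight loss = $270.75.
Difference: $144.4 vs $270.75 → market B is larger by $126.35.

Market B, by $126.35.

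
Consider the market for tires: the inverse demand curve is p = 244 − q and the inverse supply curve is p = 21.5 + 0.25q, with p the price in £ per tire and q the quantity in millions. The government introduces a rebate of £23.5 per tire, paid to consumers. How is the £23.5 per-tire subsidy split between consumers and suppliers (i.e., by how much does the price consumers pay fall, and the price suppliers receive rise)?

Inverting to q(p) form: qd = 244 − p; qs = 4p − 86.
Without the subsidy, 244 − p = 4p − 86 gives 5p = 330, so p* = £66 and q* = 178.
With a per-unit subsidy paid to consumers, each effectively pays p − 23.5, so demand becomes qd = 244 − (p − 23.5).
New equilibrium: consumers pay £47.2, suppliers receive £70.7, q = 196.8. (Wedge: pb − ps = −23.5.)
Gain to consumers: £18.8; to suppliers: £4.7. (They sum to £23.5.)

Consumers gain £18.8 per tire; suppliers gain £4.7 per tire.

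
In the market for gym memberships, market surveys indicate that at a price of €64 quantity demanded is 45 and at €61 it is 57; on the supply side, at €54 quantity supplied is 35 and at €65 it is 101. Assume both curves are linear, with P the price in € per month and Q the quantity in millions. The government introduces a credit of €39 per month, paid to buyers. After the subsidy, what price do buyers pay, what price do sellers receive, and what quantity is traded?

Demand slope: (57 − 45)/(61 − 64) = -4, so Qd = 301 − 4P.
Supply slope: (101 − 35)/(65 − 54) = 6, so Qs = 6P − 289.
Before the subsidy: set 301 − 4P = 6P − 289 → P* = €59, Q* = 65.
With a per-unit subsidy paid to buyers, each effectively pays P − 39, so demand becomes Qd = 301 − 4(P − 39).
New equilibrium: buyers pay €35.6, sellers receive €74.6, Q = 158.6. (Wedge: Pb − Ps = −39.)

Buyers pay €35.6; sellers receive €74.6; quantity = 158.6.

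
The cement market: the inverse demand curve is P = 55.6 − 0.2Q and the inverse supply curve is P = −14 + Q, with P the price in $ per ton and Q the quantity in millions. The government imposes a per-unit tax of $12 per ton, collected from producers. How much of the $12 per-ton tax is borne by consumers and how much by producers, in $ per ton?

Consumers bear $2 per ton; producers bear $10 per ton.

Rewrite in direct form: Qd = 278 − 5P and Qs = P + 14.
Without the tax, 278 − 5P = P + 14 gives 6P = 264, so P* = $44 and Q* = 58.
With the tax collected from producers, supply shifts: Qs = (P − 12) + 14.
Solving gives Q = 48 with consumers paying $46 and producers receiving $34 (the $12 wedge).
Burden on consumers: $2; on producers: $10. (They sum to $12.)
The less price-elastic side of the market bears the larger share of a per-unit tax.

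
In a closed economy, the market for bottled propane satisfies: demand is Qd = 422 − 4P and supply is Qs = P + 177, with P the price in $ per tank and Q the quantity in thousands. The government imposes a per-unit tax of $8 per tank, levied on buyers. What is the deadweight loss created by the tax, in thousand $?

Before the tax: set 422 − 4P = P + 177 → P* = $49, Q* = 226.
With the tax collected from buyers, demand (in seller-price terms) shifts: Qd = 422 − 4(P + 8).
New equilibrium: buyers pay $50.6, sellers receive $42.6, Q = 219.6. (Wedge: Pb − Ps = 8.)
Quantity falls by |ΔQ| = |226 − 219.6| = 6.4.
DWL = ½ · t · |ΔQ| = ½ · 8 · 6.4 = $25.6.

Deadweight loss = $25.6 thousand.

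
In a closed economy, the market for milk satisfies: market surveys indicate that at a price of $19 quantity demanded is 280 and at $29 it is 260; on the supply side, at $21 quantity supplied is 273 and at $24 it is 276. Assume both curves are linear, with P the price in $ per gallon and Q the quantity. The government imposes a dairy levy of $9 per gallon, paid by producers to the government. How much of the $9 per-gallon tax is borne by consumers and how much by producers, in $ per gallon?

Demand slope: (260 − 280)/(29 − 19) = -2, so Qd = 318 − 2P.
Supply slope: (276 − 273)/(24 − 21) = 1, so Qs = P + 252.
Before the tax: set 318 − 2P = P + 252 → P* = $22, Q* = 274.
With the tax collected from producers, supply shifts: Qs = (P − 9) + 252.
Solving gives Q = 268 with consumers paying $25 and producers receiving $16 (the $9 wedge).
Burden on consumers: $3; on producers: $6. (They sum to $9.)
The less price-elastic side of the market bears the larger share of a per-unit tax.

Consumers bear $3 per gallon; producers bear $6 per gallon.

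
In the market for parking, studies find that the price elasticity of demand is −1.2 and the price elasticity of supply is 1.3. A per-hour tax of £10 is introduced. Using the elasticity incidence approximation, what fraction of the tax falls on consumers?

Incidence ratio: consumers' share ≈ εs / (εs + |εd|) = 1.3 / (1.3 + 1.2) = 0.52.
Supply is the more elastic side, so consumers bear the larger share.

Consumers' share ≈ 0.52.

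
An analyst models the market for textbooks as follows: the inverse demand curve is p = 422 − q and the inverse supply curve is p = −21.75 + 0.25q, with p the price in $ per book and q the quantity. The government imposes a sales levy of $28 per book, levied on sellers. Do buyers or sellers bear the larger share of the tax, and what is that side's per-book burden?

Inverting to q(p) form: qd = 422 − p; qs = 4p + 87.
Without the tax, 422 − p = 4p + 87 gives 5p = 335, so p* = $67 and q* = 355.
With the tax collected from sellers, supply shifts: qs = 4(p − 28) + 87.
Solving gives q = 332.6 with buyers paying $89.4 and sellers receiving $61.4 (the $28 wedge).
Per-book burden: buyers $22.4, sellers $5.6.
Buyers take the larger share because demand is less price-elastic here (demand slope 1 vs supply slope 4).
The less price-elastic side of the market bears the larger share of a per-unit tax.

Buyers bear the larger share: $22.4 per book.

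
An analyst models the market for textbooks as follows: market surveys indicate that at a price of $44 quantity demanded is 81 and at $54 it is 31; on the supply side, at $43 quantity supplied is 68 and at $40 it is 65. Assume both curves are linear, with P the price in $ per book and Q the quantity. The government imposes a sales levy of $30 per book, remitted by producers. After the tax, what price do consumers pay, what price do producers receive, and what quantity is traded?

Consumers pay $51; producers receive $21; quantity = 46.

Demand slope: (31 − 81)/(54 − 44) = -5, so Qd = 301 − 5P.
Supply slope: (65 − 68)/(40 − 43) = 1, so Qs = P + 25.
Before the tax: set 301 − 5P = P + 25 → P* = $46, Q* = 71.
With the tax collected from producers, supply shifts: Qs = (P − 30) + 25.
New equilibrium: consumers pay $51, producers receive $21, Q = 46. (Wedge: Pb − Ps = 30.)
The less price-elastic side of the market bears the larger share of a per-unit tax.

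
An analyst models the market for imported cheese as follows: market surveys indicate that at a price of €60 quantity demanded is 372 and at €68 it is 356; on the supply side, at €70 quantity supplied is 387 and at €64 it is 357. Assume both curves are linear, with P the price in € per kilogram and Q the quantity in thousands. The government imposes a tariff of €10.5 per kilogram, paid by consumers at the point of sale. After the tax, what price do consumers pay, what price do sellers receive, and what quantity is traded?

Demand slope: (356 − 372)/(68 − 60) = -2, so Qd = 492 − 2P.
Supply slope: (357 − 387)/(64 − 70) = 5, so Qs = 5P + 37.
Without the tax, 492 − 2P = 5P + 37 gives 7P = 455, so P* = €65 and Q* = 362.
With the tax collected from consumers, demand (in seller-price terms) shifts: Qd = 492 − 2(P + 10.5).
New equilibrium: consumers pay €72.5, sellers receive €62, Q = 347. (Wedge: Pb − Ps = 10.5.)
The less price-elastic side of the market bears the larger share of a per-unit tax.

Consumers pay €72.5; sellers receive €62; quantity = 347.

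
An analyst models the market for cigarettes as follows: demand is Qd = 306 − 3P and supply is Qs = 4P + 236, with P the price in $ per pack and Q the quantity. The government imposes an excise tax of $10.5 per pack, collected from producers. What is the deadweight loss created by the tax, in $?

Deadweight loss = $94.5.

Without the tax, 306 − 3P = 4P + 236 gives 7P = 70, so P* = $10 and Q* = 276.
With the tax collected from producers, supply shifts: Qs = 4(P − 10.5) + 236.
Solving gives Q = 258 with consumers paying $16 and producers receiving $5.5 (the $10.5 wedge).
Quantity falls by |ΔQ| = |276 − 258| = 18.
DWL = ½ · t · |ΔQ| = ½ · 10.5 · 18 = $94.5.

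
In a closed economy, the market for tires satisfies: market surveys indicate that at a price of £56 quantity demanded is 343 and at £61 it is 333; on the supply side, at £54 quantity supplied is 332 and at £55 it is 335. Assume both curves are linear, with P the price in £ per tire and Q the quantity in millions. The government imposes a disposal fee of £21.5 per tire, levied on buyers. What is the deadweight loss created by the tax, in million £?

Demand slope: (333 − 343)/(61 − 56) = -2, so Qd = 455 − 2P.
Supply slope: (335 − 332)/(55 − 54) = 3, so Qs = 3P + 170.
Without the tax, 455 − 2P = 3P + 170 gives 5P = 285, so P* = £57 and Q* = 341.
With the tax collected from buyers, demand (in seller-price terms) shifts: Qd = 455 − 2(P + 21.5).
New equilibrium: buyers pay £69.9, sellers receive £48.4, Q = 315.2. (Wedge: Pb − Ps = 21.5.)
Quantity falls by |ΔQ| = |341 − 315.2| = 25.8.
DWL = ½ · t · |ΔQ| = ½ · 21.5 · 25.8 = £277.35.

Deadweight loss = £277.35 million.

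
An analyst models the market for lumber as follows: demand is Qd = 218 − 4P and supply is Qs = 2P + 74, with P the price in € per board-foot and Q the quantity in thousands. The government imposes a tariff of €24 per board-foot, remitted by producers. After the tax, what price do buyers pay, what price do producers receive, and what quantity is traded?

Before the tax: set 218 − 4P = 2P + 74 → P* = €24, Q* = 122.
With the tax collected from producers, supply shifts: Qs = 2(P − 24) + 74.
New equilibrium: buyers pay €32, producers receive €8, Q = 90. (Wedge: Pb − Ps = 24.)
The less price-elastic side of the market bears the larger share of a per-unit tax.

Buyers pay €32; producers receive €8; quantity = 90.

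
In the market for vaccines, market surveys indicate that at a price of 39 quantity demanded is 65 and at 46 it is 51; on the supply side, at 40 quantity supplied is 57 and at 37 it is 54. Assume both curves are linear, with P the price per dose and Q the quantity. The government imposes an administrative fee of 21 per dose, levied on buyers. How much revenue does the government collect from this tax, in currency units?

Tax revenue = 945.

Demand slope: (51 − 65)/(46 − 39) = -2, so Qd = 143 − 2P.
Supply slope: (54 − 57)/(37 − 40) = 1, so Qs = P + 17.
Before the tax: set 143 − 2P = P + 17 → P* = 42, Q* = 59.
With the tax collected from buyers, demand (in seller-price terms) shifts: Qd = 143 − 2(P + 21).
Solving gives Q = 45 with buyers paying 49 and suppliers receiving 28 (the 21 wedge).
Revenue = t · Q = 21 · 45 = 945.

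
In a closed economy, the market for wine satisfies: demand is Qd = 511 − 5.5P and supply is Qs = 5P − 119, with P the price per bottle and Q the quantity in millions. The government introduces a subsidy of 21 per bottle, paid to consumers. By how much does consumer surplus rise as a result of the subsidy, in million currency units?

Consumer surplus rises by 2085 million.

Before the subsidy: set 511 − 5.5P = 5P − 119 → P* = 60, Q* = 181.
With a per-unit subsidy paid to consumers, each effectively pays P − 21, so demand becomes Qd = 511 − 5.5(P − 21).
Solving gives Q = 236 with consumers paying 50 and sellers receiving 71 (the 21 wedge).
ΔCS is the trapezoid between Q = 236 and Q = 181 of height 10: ½ · (181 + 236) · 10 = 2085.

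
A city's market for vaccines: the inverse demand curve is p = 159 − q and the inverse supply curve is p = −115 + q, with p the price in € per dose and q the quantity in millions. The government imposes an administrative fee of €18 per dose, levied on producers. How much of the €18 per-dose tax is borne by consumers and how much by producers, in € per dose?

Consumers bear €9 per dose; producers bear €9 per dose.

Inverting to q(p) form: qd = 159 − p; qs = p + 115.
Without the tax, 159 − p = p + 115 gives 2p = 44, so p* = €22 and q* = 137.
With the tax collected from producers, supply shifts: qs = (p − 18) + 115.
New equilibrium: consumers pay €31, producers receive €13, q = 128. (Wedge: pb − ps = 18.)
Burden on consumers: €9; on producers: €9. (They sum to €18.)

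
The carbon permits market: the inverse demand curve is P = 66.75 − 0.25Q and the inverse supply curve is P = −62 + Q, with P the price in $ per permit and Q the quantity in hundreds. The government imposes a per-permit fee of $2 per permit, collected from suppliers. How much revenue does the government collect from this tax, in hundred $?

Rewrite in direct form: Qd = 267 − 4P and Qs = P + 62.
Before the tax: set 267 − 4P = P + 62 → P* = $41, Q* = 103.
With the tax collected from suppliers, supply shifts: Qs = (P − 2) + 62.
New equilibrium: consumers pay $41.4, suppliers receive $39.4, Q = 101.4. (Wedge: Pb − Ps = 2.)
Revenue = t · Q = 2 · 101.4 = $202.8.

Tax revenue = $202.8 hundred.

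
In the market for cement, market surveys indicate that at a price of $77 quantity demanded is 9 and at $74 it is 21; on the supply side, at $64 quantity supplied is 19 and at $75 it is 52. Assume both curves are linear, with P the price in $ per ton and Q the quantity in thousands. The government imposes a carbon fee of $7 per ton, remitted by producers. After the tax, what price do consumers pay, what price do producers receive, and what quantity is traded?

Consumers pay $73; producers receive $66; quantity = 25.

Demand slope: (21 − 9)/(74 − 77) = -4, so Qd = 317 − 4P.
Supply slope: (52 − 19)/(75 − 64) = 3, so Qs = 3P − 173.
Before the tax: set 317 − 4P = 3P − 173 → P* = $70, Q* = 37.
With the tax collected from producers, supply shifts: Qs = 3(P − 7) − 173.
New equilibrium: consumers pay $73, producers receive $66, Q = 25. (Wedge: Pb − Ps = 7.)
The less price-elastic side of the market bears the larger share of a per-unit tax.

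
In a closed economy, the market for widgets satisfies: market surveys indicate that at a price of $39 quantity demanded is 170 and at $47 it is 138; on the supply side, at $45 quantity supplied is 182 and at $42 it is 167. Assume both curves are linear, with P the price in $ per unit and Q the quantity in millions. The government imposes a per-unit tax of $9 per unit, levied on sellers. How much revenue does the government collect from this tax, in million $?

Demand slope: (138 − 170)/(47 − 39) = -4, so Qd = 326 − 4P.
Supply slope: (167 − 182)/(42 − 45) = 5, so Qs = 5P − 43.
Without the tax, 326 − 4P = 5P − 43 gives 9P = 369, so P* = $41 and Q* = 162.
With the tax collected from sellers, supply shifts: Qs = 5(P − 9) − 43.
Solving gives Q = 142 with consumers paying $46 and sellers receiving $37 (the $9 wedge).
Revenue = t · Q = 9 · 142 = $1278.

Tax revenue = $1278 million.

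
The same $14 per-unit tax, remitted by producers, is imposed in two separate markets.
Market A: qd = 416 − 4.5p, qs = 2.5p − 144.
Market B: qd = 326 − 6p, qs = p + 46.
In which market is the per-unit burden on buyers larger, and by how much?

Market A: pre-tax p* = $80, q* = 56; post-tax q = 33.5; per-unit burden on buyers = $5.
Market B: pre-tax p* = $40, q* = 86; post-tax q = 74; per-unit burden on buyers = $2.
Difference: $5 vs $2 → market A is larger by $3.

Market A, by $3.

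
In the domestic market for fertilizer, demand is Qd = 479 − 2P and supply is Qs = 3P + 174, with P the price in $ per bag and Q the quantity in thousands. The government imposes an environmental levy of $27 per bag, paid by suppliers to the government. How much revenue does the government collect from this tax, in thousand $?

Before the tax: set 479 − 2P = 3P + 174 → P* = $61, Q* = 357.
With the tax collected from suppliers, supply shifts: Qs = 3(P − 27) + 174.
New equilibrium: consumers pay $77.2, suppliers receive $50.2, Q = 324.6. (Wedge: Pb − Ps = 27.)
Revenue = t · Q = 27 · 324.6 = $8764.2.

Tax revenue = $8764.2 thousand.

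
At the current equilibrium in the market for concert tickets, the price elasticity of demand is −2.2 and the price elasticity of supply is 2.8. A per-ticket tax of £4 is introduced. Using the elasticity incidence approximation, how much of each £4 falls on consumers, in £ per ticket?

Consumers bear ≈ £2.24 per ticket.

Incidence ratio: consumers' share ≈ εs / (εs + |εd|) = 2.8 / (2.8 + 2.2) = 0.56.
So consumers bear ≈ 0.56 × £4 = £2.24; suppliers bear £1.76.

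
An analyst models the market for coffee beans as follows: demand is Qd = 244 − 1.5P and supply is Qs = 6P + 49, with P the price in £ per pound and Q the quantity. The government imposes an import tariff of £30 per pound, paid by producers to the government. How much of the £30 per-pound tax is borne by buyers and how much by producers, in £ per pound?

Before the tax: set 244 − 1.5P = 6P + 49 → P* = £26, Q* = 205.
With the tax collected from producers, supply shifts: Qs = 6(P − 30) + 49.
New equilibrium: buyers pay £50, producers receive £20, Q = 169. (Wedge: Pb − Ps = 30.)
Burden on buyers: £24; on producers: £6. (They sum to £30.)

Buyers bear £24 per pound; producers bear £6 per pound.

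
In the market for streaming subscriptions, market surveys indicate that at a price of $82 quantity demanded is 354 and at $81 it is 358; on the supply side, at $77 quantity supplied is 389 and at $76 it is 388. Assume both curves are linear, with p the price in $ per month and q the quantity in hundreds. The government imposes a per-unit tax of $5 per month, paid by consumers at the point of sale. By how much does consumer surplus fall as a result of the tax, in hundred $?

Consumer surplus falls by $384 hundred.

Demand slope: (358 − 354)/(81 − 82) = -4, so qd = 682 − 4p.
Supply slope: (388 − 389)/(76 − 77) = 1, so qs = p + 312.
Without the tax, 682 − 4p = p + 312 gives 5p = 370, so p* = $74 and q* = 386.
With the tax collected from consumers, demand (in seller-price terms) shifts: qd = 682 − 4(p + 5).
Solving gives q = 382 with consumers paying $75 and producers receiving $70 (the $5 wedge).
ΔCS is the trapezoid between Q = 382 and Q = 386 of height $1: ½ · (386 + 382) · 1 = $384.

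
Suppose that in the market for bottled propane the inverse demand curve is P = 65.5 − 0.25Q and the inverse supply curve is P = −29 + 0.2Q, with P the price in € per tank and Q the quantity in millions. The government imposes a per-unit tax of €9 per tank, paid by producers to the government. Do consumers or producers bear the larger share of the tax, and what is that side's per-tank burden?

Rewrite in direct form: Qd = 262 − 4P and Qs = 5P + 145.
Without the tax, 262 − 4P = 5P + 145 gives 9P = 117, so P* = €13 and Q* = 210.
With the tax collected from producers, supply shifts: Qs = 5(P − 9) + 145.
New equilibrium: consumers pay €18, producers receive €9, Q = 190. (Wedge: Pb − Ps = 9.)
Per-tank burden: consumers €5, producers €4.
Consumers take the larger share because demand is less price-elastic here (demand slope 4 vs supply slope 5).

Consumers bear the larger share: €5 per tank.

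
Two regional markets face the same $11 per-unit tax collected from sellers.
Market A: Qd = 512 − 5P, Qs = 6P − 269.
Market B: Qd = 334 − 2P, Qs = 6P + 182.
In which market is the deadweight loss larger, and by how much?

Market A: pre-tax P* = $71, Q* = 157; post-tax Q = 127; deadweight loss = $165.
Market B: pre-tax P* = $19, Q* = 296; post-tax Q = 279.5; deadweight loss = $90.75.
Difference: $165 vs $90.75 → market A is larger by $74.25.

Market A, by $74.25.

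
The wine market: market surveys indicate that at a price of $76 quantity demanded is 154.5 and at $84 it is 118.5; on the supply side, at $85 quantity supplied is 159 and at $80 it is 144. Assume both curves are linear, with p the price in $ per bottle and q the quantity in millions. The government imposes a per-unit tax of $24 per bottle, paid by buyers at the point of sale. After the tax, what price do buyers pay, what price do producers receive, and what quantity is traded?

Demand slope: (118.5 − 154.5)/(84 − 76) = -4.5, so qd = 496.5 − 4.5p.
Supply slope: (144 − 159)/(80 − 85) = 3, so qs = 3p − 96.
Without the tax, 496.5 − 4.5p = 3p − 96 gives 7.5p = 592.5, so p* = $79 and q* = 141.
With the tax collected from buyers, demand (in seller-price terms) shifts: qd = 496.5 − 4.5(p + 24).
Solving gives q = 97.8 with buyers paying $88.6 and producers receiving $64.6 (the $24 wedge).
The less price-elastic side of the market bears the larger share of a per-unit tax.

Buyers pay $88.6; producers receive $64.6; quantity = 97.8.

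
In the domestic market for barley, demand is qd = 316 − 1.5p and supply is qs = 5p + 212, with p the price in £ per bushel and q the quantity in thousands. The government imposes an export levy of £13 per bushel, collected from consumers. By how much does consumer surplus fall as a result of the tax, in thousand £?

Without the tax, 316 − 1.5p = 5p + 212 gives 6.5p = 104, so p* = £16 and q* = 292.
With the tax collected from consumers, demand (in seller-price terms) shifts: qd = 316 − 1.5(p + 13).
Solving gives q = 277 with consumers paying £26 and sellers receiving £13 (the £13 wedge).
ΔCS is the trapezoid between Q = 277 and Q = 292 of height £10: ½ · (292 + 277) · 10 = £2845.

Consumer surplus falls by £2845 thousand.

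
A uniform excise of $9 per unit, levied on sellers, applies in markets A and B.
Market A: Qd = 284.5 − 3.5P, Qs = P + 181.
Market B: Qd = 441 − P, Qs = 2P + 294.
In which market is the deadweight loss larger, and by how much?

Market A, by $4.5.

Market A: pre-tax P* = $23, Q* = 204; post-tax Q = 197; deadweight loss = $31.5.
Market B: pre-tax P* = $49, Q* = 392; post-tax Q = 386; deadweight loss = $27.
Difference: $31.5 vs $27 → market A is larger by $4.5.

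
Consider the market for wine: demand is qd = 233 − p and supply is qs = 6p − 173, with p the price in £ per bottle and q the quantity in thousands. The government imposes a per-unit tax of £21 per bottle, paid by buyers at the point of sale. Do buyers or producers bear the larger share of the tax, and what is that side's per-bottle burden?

Buyers bear the larger share: £18 per bottle.

Before the tax: set 233 − p = 6p − 173 → p* = £58, q* = 175.
With the tax collected from buyers, demand (in seller-price terms) shifts: qd = 233 − (p + 21).
New equilibrium: buyers pay £76, producers receive £55, q = 157. (Wedge: pb − ps = 21.)
Per-bottle burden: buyers £18, producers £3.
Buyers take the larger share because demand is less price-elastic here (demand slope 1 vs supply slope 6).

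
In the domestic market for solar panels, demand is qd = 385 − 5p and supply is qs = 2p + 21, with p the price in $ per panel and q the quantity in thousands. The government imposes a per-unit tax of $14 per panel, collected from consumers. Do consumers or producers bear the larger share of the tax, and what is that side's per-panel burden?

Producers bear the larger share: $10 per panel.

Without the tax, 385 − 5p = 2p + 21 gives 7p = 364, so p* = $52 and q* = 125.
With the tax collected from consumers, demand (in seller-price terms) shifts: qd = 385 − 5(p + 14).
Solving gives q = 105 with consumers paying $56 and producers receiving $42 (the $14 wedge).
Per-panel burden: consumers $4, producers $10.
Producers take the larger share because supply is less price-elastic here (demand slope 5 vs supply slope 2).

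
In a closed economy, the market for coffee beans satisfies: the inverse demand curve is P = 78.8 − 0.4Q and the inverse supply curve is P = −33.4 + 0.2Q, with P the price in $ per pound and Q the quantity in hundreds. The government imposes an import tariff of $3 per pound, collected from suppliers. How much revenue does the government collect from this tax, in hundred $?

Inverting to Q(P) form: Qd = 197 − 2.5P; Qs = 5P + 167.
Before the tax: set 197 − 2.5P = 5P + 167 → P* = $4, Q* = 187.
With the tax collected from suppliers, supply shifts: Qs = 5(P − 3) + 167.
Solving gives Q = 182 with consumers paying $6 and suppliers receiving $3 (the $3 wedge).
Revenue = t · Q = 3 · 182 = $546.

Tax revenue = $546 hundred.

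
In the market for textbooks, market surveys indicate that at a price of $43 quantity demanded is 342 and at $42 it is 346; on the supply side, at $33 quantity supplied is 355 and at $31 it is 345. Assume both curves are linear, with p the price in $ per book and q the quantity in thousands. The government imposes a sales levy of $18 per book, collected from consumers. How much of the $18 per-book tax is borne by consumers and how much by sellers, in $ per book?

Demand slope: (346 − 342)/(42 − 43) = -4, so qd = 514 − 4p.
Supply slope: (345 − 355)/(31 − 33) = 5, so qs = 5p + 190.
Without the tax, 514 − 4p = 5p + 190 gives 9p = 324, so p* = $36 and q* = 370.
With the tax collected from consumers, demand (in seller-price terms) shifts: qd = 514 − 4(p + 18).
New equilibrium: consumers pay $46, sellers receive $28, q = 330. (Wedge: pb − ps = 18.)
Burden on consumers: $10; on sellers: $8. (They sum to $18.)

Consumers bear $10 per book; sellers bear $8 per book.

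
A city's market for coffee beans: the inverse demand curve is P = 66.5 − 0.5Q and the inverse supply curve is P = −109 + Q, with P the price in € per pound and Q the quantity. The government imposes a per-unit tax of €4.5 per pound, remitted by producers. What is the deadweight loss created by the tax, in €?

Deadweight loss = €6.75.

Inverting to Q(P) form: Qd = 133 − 2P; Qs = P + 109.
Without the tax, 133 − 2P = P + 109 gives 3P = 24, so P* = €8 and Q* = 117.
With the tax collected from producers, supply shifts: Qs = (P − 4.5) + 109.
Solving gives Q = 114 with consumers paying €9.5 and producers receiving €5 (the €4.5 wedge).
Quantity falls by |ΔQ| = |117 − 114| = 3.
DWL = ½ · t · |ΔQ| = ½ · 4.5 · 3 = €6.75.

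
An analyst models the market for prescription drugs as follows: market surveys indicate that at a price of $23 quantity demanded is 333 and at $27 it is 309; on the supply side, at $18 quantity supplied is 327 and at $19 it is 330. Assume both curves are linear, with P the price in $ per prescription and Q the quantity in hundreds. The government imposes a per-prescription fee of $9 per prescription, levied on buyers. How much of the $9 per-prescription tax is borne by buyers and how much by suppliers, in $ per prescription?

Demand slope: (309 − 333)/(27 − 23) = -6, so Qd = 471 − 6P.
Supply slope: (330 − 327)/(19 − 18) = 3, so Qs = 3P + 273.
Without the tax, 471 − 6P = 3P + 273 gives 9P = 198, so P* = $22 and Q* = 339.
With the tax collected from buyers, demand (in seller-price terms) shifts: Qd = 471 − 6(P + 9).
New equilibrium: buyers pay $25, suppliers receive $16, Q = 321. (Wedge: Pb − Ps = 9.)
Burden on buyers: $3; on suppliers: $6. (They sum to $9.)
The less price-elastic side of the market bears the larger share of a per-unit tax.

Buyers bear $3 per prescription; suppliers bear $6 per prescription.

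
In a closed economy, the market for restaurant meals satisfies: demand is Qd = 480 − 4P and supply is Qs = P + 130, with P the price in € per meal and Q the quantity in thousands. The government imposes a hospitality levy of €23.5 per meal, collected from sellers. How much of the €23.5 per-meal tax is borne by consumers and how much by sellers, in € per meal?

Consumers bear €4.7 per meal; sellers bear €18.8 per meal.

Without the tax, 480 − 4P = P + 130 gives 5P = 350, so P* = €70 and Q* = 200.
With the tax collected from sellers, supply shifts: Qs = (P − 23.5) + 130.
Solving gives Q = 181.2 with consumers paying €74.7 and sellers receiving €51.2 (the €23.5 wedge).
Burden on consumers: €4.7; on sellers: €18.8. (They sum to €23.5.)
The less price-elastic side of the market bears the larger share of a per-unit tax.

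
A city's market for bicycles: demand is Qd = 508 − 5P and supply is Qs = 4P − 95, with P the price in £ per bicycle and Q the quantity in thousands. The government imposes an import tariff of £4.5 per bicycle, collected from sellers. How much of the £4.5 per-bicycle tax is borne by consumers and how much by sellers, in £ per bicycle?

Without the tax, 508 − 5P = 4P − 95 gives 9P = 603, so P* = £67 and Q* = 173.
With the tax collected from sellers, supply shifts: Qs = 4(P − 4.5) − 95.
Solving gives Q = 163 with consumers paying £69 and sellers receiving £64.5 (the £4.5 wedge).
Burden on consumers: £2; on sellers: £2.5. (They sum to £4.5.)
The less price-elastic side of the market bears the larger share of a per-unit tax.

Consumers bear £2 per bicycle; sellers bear £2.5 per bicycle.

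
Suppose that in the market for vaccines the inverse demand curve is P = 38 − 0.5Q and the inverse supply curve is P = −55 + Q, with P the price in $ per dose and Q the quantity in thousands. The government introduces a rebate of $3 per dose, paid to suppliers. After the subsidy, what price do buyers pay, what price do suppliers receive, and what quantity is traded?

Buyers pay $6; suppliers receive $9; quantity = 64.

Inverting to Q(P) form: Qd = 76 − 2P; Qs = P + 55.
Before the subsidy: set 76 − 2P = P + 55 → P* = $7, Q* = 62.
With a per-unit subsidy paid to suppliers, each receives P + 3 per unit sold, so supply becomes Qs = (P + 3) + 55.
New equilibrium: buyers pay $6, suppliers receive $9, Q = 64. (Wedge: Pb − Ps = −3.)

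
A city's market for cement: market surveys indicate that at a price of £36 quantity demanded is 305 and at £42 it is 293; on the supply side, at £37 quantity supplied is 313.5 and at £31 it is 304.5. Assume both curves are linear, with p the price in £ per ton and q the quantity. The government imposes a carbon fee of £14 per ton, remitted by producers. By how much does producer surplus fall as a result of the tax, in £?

Producer surplus falls by £2424.

Demand slope: (293 − 305)/(42 − 36) = -2, so qd = 377 − 2p.
Supply slope: (304.5 − 313.5)/(31 − 37) = 1.5, so qs = 1.5p + 258.
Without the tax, 377 − 2p = 1.5p + 258 gives 3.5p = 119, so p* = £34 and q* = 309.
With the tax collected from producers, supply shifts: qs = 1.5(p − 14) + 258.
New equilibrium: buyers pay £40, producers receive £26, q = 297. (Wedge: pb − ps = 14.)
ΔPS is the trapezoid between Q = 297 and Q = 309 of height £8: ½ · (309 + 297) · 8 = £2424.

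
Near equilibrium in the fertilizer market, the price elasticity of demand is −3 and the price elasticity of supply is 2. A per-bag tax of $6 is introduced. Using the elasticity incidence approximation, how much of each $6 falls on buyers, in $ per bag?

Incidence ratio: buyers' share ≈ εs / (εs + |εd|) = 2 / (2 + 3) = 0.4.
So buyers bear ≈ 0.4 × $6 = $2.4; sellers bear $3.6.

Buyers bear ≈ $2.4 per bag.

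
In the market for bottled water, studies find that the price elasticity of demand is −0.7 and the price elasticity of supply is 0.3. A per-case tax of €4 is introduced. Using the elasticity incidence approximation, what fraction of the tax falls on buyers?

Buyers' share ≈ 0.3.

Incidence ratio: buyers' share ≈ εs / (εs + |εd|) = 0.3 / (0.3 + 0.7) = 0.3.
Supply is the less elastic side, so buyers bear the smaller share.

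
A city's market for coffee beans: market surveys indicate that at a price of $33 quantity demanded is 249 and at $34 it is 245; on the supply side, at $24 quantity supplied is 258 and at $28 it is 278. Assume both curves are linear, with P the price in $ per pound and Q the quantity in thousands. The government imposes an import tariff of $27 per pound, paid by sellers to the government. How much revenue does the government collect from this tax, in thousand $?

Demand slope: (245 − 249)/(34 − 33) = -4, so Qd = 381 − 4P.
Supply slope: (278 − 258)/(28 − 24) = 5, so Qs = 5P + 138.
Without the tax, 381 − 4P = 5P + 138 gives 9P = 243, so P* = $27 and Q* = 273.
With the tax collected from sellers, supply shifts: Qs = 5(P − 27) + 138.
New equilibrium: buyers pay $42, sellers receive $15, Q = 213. (Wedge: Pb − Ps = 27.)
Revenue = t · Q = 27 · 213 = $5751.

Tax revenue = $5751 thousand.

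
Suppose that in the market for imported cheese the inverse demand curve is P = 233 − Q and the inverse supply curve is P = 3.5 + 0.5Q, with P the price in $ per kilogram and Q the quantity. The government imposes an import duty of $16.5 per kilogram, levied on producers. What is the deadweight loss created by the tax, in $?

Rewrite in direct form: Qd = 233 − P and Qs = 2P − 7.
Before the tax: set 233 − P = 2P − 7 → P* = $80, Q* = 153.
With the tax collected from producers, supply shifts: Qs = 2(P − 16.5) − 7.
New equilibrium: buyers pay $91, producers receive $74.5, Q = 142. (Wedge: Pb − Ps = 16.5.)
Quantity falls by |ΔQ| = |153 − 142| = 11.
DWL = ½ · t · |ΔQ| = ½ · 16.5 · 11 = $90.75.

Deadweight loss = $90.75.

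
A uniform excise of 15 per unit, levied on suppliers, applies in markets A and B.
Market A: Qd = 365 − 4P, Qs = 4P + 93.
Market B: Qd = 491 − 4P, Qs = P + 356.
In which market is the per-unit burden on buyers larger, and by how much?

Market A, by 4.5.

Market A: pre-tax P* = 34, Q* = 229; post-tax Q = 199; per-unit burden on buyers = 7.5.
Market B: pre-tax P* = 27, Q* = 383; post-tax Q = 371; per-unit burden on buyers = 3.
Difference: 7.5 vs 3 → market A is larger by 4.5.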